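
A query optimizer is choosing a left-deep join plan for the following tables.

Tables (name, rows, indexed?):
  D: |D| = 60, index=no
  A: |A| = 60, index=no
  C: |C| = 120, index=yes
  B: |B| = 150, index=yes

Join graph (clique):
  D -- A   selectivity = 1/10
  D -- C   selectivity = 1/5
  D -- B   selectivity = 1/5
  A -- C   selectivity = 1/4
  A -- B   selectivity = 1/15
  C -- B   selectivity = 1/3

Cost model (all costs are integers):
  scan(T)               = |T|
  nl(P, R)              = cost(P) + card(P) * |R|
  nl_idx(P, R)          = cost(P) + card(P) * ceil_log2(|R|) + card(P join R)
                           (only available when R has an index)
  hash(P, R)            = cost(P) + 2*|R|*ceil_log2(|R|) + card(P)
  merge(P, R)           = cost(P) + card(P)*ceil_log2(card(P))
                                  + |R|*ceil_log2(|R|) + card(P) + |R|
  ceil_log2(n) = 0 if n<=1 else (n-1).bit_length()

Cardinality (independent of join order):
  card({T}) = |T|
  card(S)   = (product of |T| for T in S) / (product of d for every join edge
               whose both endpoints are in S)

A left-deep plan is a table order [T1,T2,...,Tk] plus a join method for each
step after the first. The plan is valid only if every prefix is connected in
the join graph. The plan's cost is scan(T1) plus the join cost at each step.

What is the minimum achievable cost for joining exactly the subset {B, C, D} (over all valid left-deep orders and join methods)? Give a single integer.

Selinger DP over subsets of {B,C,D}:
  {D}: scan cost=60, card=60
  {C}: scan cost=120, card=120
  {B}: scan cost=150, card=150
  {CD}: card=1440; try (D,hash)→960, (C,merge)→1440, (D,merge)→1500, (C,hash)→1800, (C,nl_idx)→1920, (C,nl)→7260 …(+1); best=960 via (D,hash)
  {BD}: card=1800; try (D,hash)→1020, (B,merge)→1830, (D,merge)→1920, (B,nl_idx)→2340, (B,hash)→2520, (B,nl)→9060 …(+1); best=1020 via (D,hash)
  {BC}: card=6000; try (C,hash)→1980, (B,merge)→2430, (C,merge)→2460, (B,hash)→2640, (B,nl_idx)→7080, (C,nl_idx)→7200 …(+2); best=1980 via (C,hash)
  {BCD}: card=14400; try (C,hash)→4500, (B,hash)→4800, (D,hash)→8700, (B,merge)→19590, (C,merge)→23580, (B,nl_idx)→26880 …(+5); best=4500 via (C,hash)

4500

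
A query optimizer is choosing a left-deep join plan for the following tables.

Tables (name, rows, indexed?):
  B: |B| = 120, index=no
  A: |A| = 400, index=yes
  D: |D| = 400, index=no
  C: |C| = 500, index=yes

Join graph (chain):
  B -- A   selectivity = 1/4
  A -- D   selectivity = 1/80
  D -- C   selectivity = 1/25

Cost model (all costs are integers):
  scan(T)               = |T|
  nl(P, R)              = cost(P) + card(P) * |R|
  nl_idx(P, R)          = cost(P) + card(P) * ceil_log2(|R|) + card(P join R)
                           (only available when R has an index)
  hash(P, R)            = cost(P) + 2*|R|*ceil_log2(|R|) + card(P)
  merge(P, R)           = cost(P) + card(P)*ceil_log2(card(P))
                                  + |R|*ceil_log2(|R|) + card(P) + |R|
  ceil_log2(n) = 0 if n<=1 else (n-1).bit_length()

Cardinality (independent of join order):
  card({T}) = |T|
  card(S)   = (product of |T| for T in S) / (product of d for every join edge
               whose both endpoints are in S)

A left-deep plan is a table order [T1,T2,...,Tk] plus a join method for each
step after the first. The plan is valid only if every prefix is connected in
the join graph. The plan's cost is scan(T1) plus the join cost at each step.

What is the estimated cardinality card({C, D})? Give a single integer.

Tables in S: C(500), D(400)
Edges inside S: D-C(d=25)
numerator = 500 * 400 = 200000
denominator = 25 = 25
card(S) = 200000 / 25 = 8000

8000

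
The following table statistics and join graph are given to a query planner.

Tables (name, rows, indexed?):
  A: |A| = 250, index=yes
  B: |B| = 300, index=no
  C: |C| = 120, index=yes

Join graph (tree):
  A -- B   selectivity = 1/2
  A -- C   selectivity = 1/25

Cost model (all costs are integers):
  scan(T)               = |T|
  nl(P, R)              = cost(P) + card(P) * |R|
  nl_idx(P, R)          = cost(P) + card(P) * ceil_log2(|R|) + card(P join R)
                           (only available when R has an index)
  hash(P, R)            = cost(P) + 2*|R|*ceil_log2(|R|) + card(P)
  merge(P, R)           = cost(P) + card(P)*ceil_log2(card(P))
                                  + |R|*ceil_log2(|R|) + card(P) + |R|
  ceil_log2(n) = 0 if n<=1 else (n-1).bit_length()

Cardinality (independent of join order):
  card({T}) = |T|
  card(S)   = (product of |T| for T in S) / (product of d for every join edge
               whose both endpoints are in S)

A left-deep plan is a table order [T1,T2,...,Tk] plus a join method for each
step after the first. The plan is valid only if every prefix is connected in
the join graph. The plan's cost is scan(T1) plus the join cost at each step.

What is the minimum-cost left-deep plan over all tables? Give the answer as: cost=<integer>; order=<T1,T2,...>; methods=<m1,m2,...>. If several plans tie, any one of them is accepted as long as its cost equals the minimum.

cost=8780; order=A,C,B; methods=hash,hash

Selinger DP (subsets sized 1..n):
  {A}: scan cost=250, card=250
  {B}: scan cost=300, card=300
  {C}: scan cost=120, card=120
  {AB}: card=37500; try (A,hash)→4600, (B,merge)→5500, (A,merge)→5550, (B,hash)→5900, (A,nl_idx)→40200, (B,nl)→75250 …(+1); best=4600 via (A,hash)
  {AC}: card=1200; try (C,hash)→2180, (A,nl_idx)→2280, (C,nl_idx)→3200, (A,merge)→3330, (C,merge)→3460, (A,hash)→4240 …(+2); best=2180 via (C,hash)
  {ABC}: card=180000; try (B,hash)→8780, (B,merge)→19580, (C,hash)→43780, (B,nl)→362180, (C,nl_idx)→447100, (C,merge)→643060 …(+1); best=8780 via (B,hash)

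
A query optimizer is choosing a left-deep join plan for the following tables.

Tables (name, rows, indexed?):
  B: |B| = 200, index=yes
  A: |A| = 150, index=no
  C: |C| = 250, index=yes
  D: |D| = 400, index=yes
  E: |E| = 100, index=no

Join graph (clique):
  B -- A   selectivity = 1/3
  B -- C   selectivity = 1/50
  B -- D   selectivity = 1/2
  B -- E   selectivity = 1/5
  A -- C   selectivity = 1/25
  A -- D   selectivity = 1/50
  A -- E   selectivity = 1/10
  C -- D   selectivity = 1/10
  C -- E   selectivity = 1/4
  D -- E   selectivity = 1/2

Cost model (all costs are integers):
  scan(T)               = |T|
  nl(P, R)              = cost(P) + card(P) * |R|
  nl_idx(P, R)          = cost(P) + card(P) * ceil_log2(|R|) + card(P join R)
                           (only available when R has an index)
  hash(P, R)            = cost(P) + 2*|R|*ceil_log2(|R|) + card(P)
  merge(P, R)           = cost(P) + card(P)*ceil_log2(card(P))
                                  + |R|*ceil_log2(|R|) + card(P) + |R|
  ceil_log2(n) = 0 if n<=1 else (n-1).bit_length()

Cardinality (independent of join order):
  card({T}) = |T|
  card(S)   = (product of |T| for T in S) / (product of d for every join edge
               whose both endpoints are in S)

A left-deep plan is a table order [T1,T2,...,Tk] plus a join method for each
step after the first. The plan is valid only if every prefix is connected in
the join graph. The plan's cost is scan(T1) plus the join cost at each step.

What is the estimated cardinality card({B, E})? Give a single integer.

Tables in S: B(200), E(100)
Edges inside S: B-E(d=5)
numerator = 200 * 100 = 20000
denominator = 5 = 5
card(S) = 20000 / 5 = 4000

4000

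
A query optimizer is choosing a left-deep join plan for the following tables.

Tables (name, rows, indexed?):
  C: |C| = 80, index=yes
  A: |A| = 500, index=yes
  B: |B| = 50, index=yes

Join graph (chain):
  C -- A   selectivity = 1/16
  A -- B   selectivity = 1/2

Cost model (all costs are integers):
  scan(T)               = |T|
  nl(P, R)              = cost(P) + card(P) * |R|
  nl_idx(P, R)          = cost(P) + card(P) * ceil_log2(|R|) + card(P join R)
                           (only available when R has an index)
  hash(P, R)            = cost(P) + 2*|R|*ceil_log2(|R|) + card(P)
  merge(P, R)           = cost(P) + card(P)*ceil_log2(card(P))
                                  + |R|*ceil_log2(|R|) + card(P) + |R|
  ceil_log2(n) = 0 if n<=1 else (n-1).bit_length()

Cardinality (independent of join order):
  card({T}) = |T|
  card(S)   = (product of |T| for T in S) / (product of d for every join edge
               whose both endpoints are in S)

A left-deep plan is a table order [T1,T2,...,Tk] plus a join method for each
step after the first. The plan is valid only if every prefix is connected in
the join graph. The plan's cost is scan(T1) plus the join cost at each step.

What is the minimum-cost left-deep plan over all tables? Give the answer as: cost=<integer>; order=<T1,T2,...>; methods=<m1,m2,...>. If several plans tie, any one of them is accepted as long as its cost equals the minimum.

Selinger DP (subsets sized 1..n):
  {C}: scan cost=80, card=80
  {A}: scan cost=500, card=500
  {B}: scan cost=50, card=50
  {AC}: card=2500; try (C,hash)→2120, (A,nl_idx)→3300, (A,merge)→5720, (C,merge)→6140, (C,nl_idx)→6500, (A,hash)→9160 …(+2); best=2120 via (C,hash)
  {AB}: card=12500; try (B,hash)→1600, (A,merge)→5400, (B,merge)→5850, (A,hash)→9100, (A,nl_idx)→13000, (B,nl_idx)→16000 …(+2); best=1600 via (B,hash)
  {ABC}: card=62500; try (B,hash)→5220, (C,hash)→15220, (B,merge)→34970, (B,nl_idx)→79620, (B,nl)→127120, (C,nl_idx)→151600 …(+2); best=5220 via (B,hash)

cost=5220; order=A,C,B; methods=hash,hash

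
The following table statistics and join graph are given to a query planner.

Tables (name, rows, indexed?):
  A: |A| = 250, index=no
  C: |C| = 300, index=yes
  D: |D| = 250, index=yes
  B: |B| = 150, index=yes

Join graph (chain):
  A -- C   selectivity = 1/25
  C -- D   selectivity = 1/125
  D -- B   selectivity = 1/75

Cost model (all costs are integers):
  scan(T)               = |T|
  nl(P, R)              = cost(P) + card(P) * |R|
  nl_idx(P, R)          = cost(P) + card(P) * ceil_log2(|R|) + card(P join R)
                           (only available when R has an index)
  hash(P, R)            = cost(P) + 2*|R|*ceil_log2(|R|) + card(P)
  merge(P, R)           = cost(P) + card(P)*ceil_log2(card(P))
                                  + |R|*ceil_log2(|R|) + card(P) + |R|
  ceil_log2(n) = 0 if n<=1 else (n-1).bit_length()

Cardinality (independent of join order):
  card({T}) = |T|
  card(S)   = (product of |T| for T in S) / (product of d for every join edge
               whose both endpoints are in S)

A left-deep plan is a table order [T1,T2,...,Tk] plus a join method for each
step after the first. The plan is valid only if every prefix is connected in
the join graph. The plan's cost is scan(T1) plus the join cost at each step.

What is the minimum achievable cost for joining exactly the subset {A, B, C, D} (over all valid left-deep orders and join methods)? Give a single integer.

Selinger DP over subsets of {A,B,C,D}:
  {A}: scan cost=250, card=250
  {C}: scan cost=300, card=300
  {D}: scan cost=250, card=250
  {B}: scan cost=150, card=150
  {AC}: card=3000; try (A,hash)→4600, (C,merge)→5500, (C,nl_idx)→5500, (A,merge)→5550, (C,hash)→5900, (C,nl)→75250 …(+1); best=4600 via (A,hash)
  {CD}: card=600; try (C,nl_idx)→3100, (D,nl_idx)→3300, (D,hash)→4600, (C,merge)→5500, (D,merge)→5550, (C,hash)→5900 …(+2); best=3100 via (C,nl_idx)
  {BD}: card=500; try (D,nl_idx)→1850, (B,nl_idx)→2750, (B,hash)→2900, (D,merge)→3750, (B,merge)→3850, (D,hash)→4300 …(+2); best=1850 via (D,nl_idx)
  {ACD}: card=6000; try (A,hash)→7700, (D,hash)→11600, (A,merge)→11950, (D,nl_idx)→34600, (D,merge)→45850, (A,nl)→153100 …(+1); best=7700 via (A,hash)
  {BCD}: card=1200; try (B,hash)→6100, (C,nl_idx)→7550, (C,hash)→7750, (B,nl_idx)→9100, (C,merge)→9850, (B,merge)→11050 …(+2); best=6100 via (B,hash)
  {ABCD}: card=12000; try (A,hash)→11300, (B,hash)→16100, (A,merge)→22750, (B,nl_idx)→67700, (B,merge)→93050, (A,nl)→306100 …(+1); best=11300 via (A,hash)

11300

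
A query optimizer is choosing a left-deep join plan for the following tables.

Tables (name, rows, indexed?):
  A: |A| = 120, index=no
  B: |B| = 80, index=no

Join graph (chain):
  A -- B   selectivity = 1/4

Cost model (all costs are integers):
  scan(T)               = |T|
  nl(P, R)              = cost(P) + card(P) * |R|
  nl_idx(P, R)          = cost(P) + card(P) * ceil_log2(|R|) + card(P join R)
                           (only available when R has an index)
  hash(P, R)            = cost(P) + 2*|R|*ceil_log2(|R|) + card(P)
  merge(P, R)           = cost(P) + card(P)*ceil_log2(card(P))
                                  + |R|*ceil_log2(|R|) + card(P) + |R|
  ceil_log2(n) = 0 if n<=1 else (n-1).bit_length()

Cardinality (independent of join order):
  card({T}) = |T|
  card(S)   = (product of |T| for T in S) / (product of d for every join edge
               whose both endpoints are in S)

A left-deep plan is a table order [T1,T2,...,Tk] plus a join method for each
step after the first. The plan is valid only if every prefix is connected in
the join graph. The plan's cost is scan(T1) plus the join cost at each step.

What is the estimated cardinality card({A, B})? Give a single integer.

2400

Tables in S: A(120), B(80)
Edges inside S: A-B(d=4)
numerator = 120 * 80 = 9600
denominator = 4 = 4
card(S) = 9600 / 4 = 2400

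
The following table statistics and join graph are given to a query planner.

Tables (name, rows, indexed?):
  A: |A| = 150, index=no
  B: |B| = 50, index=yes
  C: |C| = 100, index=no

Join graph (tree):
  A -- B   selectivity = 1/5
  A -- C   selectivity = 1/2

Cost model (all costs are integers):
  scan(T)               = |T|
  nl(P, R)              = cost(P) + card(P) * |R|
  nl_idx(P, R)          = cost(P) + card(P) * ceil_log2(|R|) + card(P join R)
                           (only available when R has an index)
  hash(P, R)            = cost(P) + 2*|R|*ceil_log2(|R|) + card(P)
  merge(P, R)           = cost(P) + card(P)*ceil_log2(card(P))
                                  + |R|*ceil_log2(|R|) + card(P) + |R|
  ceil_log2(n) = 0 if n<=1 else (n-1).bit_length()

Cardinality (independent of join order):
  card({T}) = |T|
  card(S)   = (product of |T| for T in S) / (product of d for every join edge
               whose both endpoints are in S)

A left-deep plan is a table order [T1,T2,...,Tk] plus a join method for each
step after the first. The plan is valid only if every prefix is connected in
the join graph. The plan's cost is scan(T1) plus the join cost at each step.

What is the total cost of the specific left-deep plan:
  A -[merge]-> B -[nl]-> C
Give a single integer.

151850

step 1: scan A: cost=150, card=150
step 2: join B via merge
    card(P join B) = 150*50/(5) = 1500
    cost = 150 + 150*8 + 50*6 + 150 + 50 = 1850
step 3: join C via nl
    card(P join C) = 1500*100/(2) = 75000
    cost = 1850 + 1500*100 = 151850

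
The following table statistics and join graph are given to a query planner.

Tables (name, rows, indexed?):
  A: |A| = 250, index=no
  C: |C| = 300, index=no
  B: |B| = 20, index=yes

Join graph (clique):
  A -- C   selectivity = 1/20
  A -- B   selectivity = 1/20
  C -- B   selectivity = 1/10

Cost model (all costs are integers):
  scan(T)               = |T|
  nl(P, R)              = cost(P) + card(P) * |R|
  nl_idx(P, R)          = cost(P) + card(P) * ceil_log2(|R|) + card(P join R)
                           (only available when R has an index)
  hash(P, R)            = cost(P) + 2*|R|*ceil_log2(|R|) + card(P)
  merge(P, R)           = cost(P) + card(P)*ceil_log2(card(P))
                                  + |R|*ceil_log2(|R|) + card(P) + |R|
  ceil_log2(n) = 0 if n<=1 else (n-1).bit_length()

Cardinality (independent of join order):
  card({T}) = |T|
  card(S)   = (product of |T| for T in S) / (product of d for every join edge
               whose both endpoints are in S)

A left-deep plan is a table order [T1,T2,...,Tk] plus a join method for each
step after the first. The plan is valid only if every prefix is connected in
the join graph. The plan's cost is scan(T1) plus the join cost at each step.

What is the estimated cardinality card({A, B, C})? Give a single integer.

Tables in S: A(250), B(20), C(300)
Edges inside S: A-C(d=20), A-B(d=20), C-B(d=10)
numerator = 250 * 20 * 300 = 1500000
denominator = 20 * 20 * 10 = 4000
card(S) = 1500000 / 4000 = 375

375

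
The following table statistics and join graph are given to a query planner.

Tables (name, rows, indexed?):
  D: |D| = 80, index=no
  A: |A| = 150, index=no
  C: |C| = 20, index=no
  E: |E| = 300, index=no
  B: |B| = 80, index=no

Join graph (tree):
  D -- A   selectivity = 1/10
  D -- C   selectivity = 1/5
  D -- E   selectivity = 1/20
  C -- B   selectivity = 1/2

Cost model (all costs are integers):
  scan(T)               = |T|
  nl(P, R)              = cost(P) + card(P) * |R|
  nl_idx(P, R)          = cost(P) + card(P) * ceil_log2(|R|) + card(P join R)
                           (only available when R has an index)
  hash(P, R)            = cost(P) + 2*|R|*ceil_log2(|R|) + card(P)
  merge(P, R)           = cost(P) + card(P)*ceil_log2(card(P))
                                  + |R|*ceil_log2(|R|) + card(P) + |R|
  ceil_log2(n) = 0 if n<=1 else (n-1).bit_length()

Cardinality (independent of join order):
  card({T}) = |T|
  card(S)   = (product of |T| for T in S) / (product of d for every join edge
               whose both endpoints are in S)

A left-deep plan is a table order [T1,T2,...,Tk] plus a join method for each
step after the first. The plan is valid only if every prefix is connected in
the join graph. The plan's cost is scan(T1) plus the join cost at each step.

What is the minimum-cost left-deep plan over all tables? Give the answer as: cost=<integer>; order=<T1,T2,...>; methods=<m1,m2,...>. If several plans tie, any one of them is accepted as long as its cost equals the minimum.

Selinger DP (subsets sized 1..n):
  {D}: scan cost=80, card=80
  {A}: scan cost=150, card=150
  {C}: scan cost=20, card=20
  {E}: scan cost=300, card=300
  {B}: scan cost=80, card=80
  {AD}: card=1200; try (D,hash)→1420, (A,merge)→2070, (D,merge)→2140, (A,hash)→2560, (A,nl)→12080, (D,nl)→12150; best=1420 via (D,hash)
  {CD}: card=320; try (C,hash)→360, (D,merge)→780, (C,merge)→840, (D,hash)→1160, (D,nl)→1620, (C,nl)→1680; best=360 via (C,hash)
  {DE}: card=1200; try (D,hash)→1720, (E,merge)→3720, (D,merge)→3940, (E,hash)→5560, (E,nl)→24080, (D,nl)→24300; best=1720 via (D,hash)
  {BC}: card=800; try (C,hash)→360, (B,merge)→780, (C,merge)→840, (B,hash)→1160, (B,nl)→1620, (C,nl)→1680; best=360 via (C,hash)
  {ACD}: card=4800; try (C,hash)→2820, (A,hash)→3080, (A,merge)→4910, (C,merge)→15940, (C,nl)→25420, (A,nl)→48360; best=2820 via (C,hash)
  {ADE}: card=18000; try (A,hash)→5320, (E,hash)→8020, (A,merge)→17470, (E,merge)→18820, (A,nl)→181720, (E,nl)→361420; best=5320 via (A,hash)
  {CDE}: card=4800; try (C,hash)→3120, (E,hash)→6080, (E,merge)→6560, (C,merge)→16240, (C,nl)→25720, (E,nl)→96360; best=3120 via (C,hash)
  {BCD}: card=12800; try (B,hash)→1800, (D,hash)→2280, (B,merge)→4200, (D,merge)→9800, (B,nl)→25960, (D,nl)→64360; best=1800 via (B,hash)
  {ACDE}: card=72000; try (A,hash)→10320, (E,hash)→13020, (C,hash)→23520, (A,merge)→71670, (E,merge)→73020, (C,merge)→293440 …(+3); best=10320 via (A,hash)
  {ABCD}: card=192000; try (B,hash)→8740, (A,hash)→17000, (B,merge)→70660, (A,merge)→195150, (B,nl)→386820, (A,nl)→1921800; best=8740 via (B,hash)
  {BCDE}: card=192000; try (B,hash)→9040, (E,hash)→20000, (B,merge)→70960, (E,merge)→196800, (B,nl)→387120, (E,nl)→3841800; best=9040 via (B,hash)
  {ABCDE}: card=2880000; try (B,hash)→83440, (A,hash)→203440, (E,hash)→206140, (B,merge)→1306960, (A,merge)→3658390, (E,merge)→3659740 …(+3); best=83440 via (B,hash)

cost=83440; order=E,D,C,A,B; methods=hash,hash,hash,hash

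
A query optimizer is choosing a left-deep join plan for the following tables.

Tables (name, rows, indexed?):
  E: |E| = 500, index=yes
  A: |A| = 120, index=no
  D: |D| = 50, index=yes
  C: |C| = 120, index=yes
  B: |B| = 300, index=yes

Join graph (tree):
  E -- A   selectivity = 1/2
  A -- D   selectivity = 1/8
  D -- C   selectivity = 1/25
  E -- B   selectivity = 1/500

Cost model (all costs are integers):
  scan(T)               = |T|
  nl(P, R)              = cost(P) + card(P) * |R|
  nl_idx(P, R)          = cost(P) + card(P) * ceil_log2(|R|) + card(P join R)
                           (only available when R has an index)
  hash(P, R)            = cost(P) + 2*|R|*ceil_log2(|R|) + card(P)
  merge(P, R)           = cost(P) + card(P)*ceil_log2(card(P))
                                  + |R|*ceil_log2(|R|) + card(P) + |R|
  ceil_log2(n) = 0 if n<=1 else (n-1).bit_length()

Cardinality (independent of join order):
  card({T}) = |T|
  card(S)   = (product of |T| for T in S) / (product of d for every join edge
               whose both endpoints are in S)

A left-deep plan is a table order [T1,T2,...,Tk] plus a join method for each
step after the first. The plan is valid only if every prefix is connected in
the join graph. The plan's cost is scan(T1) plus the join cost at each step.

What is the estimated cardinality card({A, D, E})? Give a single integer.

187500

Tables in S: A(120), D(50), E(500)
Edges inside S: E-A(d=2), A-D(d=8)
numerator = 120 * 50 * 500 = 3000000
denominator = 2 * 8 = 16
card(S) = 3000000 / 16 = 187500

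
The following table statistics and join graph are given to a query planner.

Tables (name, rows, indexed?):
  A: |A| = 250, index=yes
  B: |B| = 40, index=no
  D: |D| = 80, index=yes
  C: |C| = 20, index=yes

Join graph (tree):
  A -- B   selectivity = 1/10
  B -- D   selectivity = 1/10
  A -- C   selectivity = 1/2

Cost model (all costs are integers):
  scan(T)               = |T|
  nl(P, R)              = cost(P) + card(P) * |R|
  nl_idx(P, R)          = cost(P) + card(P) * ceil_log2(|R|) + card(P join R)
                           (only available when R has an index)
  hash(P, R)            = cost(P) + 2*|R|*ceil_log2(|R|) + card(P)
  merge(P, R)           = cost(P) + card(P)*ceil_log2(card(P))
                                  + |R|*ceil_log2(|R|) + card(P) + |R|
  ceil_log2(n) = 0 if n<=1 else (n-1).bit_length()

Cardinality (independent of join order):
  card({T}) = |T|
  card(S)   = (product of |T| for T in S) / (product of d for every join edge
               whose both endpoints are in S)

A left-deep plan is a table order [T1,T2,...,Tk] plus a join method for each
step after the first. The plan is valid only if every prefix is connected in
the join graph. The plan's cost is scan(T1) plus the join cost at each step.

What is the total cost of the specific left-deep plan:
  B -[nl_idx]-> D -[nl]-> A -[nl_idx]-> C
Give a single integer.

step 1: scan B: cost=40, card=40
step 2: join D via nl_idx
    card(P join D) = 40*80/(10) = 320
    cost = 40 + 40*7 + 320 = 640
step 3: join A via nl
    card(P join A) = 320*250/(10) = 8000
    cost = 640 + 320*250 = 80640
step 4: join C via nl_idx
    card(P join C) = 8000*20/(2) = 80000
    cost = 80640 + 8000*5 + 80000 = 200640

200640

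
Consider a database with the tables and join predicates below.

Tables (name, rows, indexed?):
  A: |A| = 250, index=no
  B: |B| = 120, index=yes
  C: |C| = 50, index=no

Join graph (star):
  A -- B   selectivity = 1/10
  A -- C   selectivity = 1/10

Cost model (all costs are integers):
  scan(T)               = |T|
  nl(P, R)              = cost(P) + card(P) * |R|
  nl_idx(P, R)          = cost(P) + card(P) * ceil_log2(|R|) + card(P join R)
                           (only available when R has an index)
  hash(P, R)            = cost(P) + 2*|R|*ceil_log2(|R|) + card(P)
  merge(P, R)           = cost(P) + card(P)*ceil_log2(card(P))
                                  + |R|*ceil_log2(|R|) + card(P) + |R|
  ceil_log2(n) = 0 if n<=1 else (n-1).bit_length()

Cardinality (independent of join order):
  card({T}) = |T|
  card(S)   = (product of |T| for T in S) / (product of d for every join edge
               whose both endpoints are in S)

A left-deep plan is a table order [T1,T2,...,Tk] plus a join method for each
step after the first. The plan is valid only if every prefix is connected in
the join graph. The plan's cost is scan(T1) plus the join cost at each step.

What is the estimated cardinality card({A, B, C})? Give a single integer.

Tables in S: A(250), B(120), C(50)
Edges inside S: A-B(d=10), A-C(d=10)
numerator = 250 * 120 * 50 = 1500000
denominator = 10 * 10 = 100
card(S) = 1500000 / 100 = 15000

15000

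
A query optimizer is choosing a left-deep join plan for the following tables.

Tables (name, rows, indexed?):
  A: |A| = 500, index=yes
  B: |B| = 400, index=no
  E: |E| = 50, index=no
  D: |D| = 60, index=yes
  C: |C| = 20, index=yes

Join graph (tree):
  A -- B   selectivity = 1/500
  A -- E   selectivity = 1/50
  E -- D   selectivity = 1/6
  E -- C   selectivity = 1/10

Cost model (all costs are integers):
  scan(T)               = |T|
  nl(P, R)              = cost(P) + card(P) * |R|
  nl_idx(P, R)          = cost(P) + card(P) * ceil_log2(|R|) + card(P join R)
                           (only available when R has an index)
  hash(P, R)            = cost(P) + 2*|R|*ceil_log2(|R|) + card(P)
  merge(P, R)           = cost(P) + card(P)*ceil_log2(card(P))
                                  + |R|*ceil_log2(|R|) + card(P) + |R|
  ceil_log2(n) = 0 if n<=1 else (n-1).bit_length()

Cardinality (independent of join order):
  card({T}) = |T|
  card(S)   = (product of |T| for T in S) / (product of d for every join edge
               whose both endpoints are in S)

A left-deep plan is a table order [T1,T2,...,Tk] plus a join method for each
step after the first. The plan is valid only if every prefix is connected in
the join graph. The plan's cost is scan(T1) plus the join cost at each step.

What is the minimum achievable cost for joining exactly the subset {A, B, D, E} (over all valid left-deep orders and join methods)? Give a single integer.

6520

Selinger DP over subsets of {A,B,D,E}:
  {A}: scan cost=500, card=500
  {B}: scan cost=400, card=400
  {E}: scan cost=50, card=50
  {D}: scan cost=60, card=60
  {AB}: card=400; try (A,nl_idx)→4400, (B,hash)→8200, (A,merge)→9400, (B,merge)→9500, (A,hash)→9800, (A,nl)→200400 …(+1); best=4400 via (A,nl_idx)
  {AE}: card=500; try (A,nl_idx)→1000, (E,hash)→1600, (A,merge)→5400, (E,merge)→5850, (A,hash)→9100, (A,nl)→25050 …(+1); best=1000 via (A,nl_idx)
  {DE}: card=500; try (E,hash)→720, (D,hash)→820, (D,merge)→820, (E,merge)→830, (D,nl_idx)→850, (D,nl)→3050 …(+1); best=720 via (E,hash)
  {ABE}: card=400; try (E,hash)→5400, (B,hash)→8700, (E,merge)→8750, (B,merge)→10000, (E,nl)→24400, (B,nl)→201000; best=5400 via (E,hash)
  {ADE}: card=5000; try (D,hash)→2220, (D,merge)→6420, (D,nl_idx)→9000, (A,hash)→10220, (A,nl_idx)→10220, (A,merge)→10720 …(+2); best=2220 via (D,hash)
  {ABDE}: card=4000; try (D,hash)→6520, (D,merge)→9820, (D,nl_idx)→11800, (B,hash)→14420, (D,nl)→29400, (B,merge)→76220 …(+1); best=6520 via (D,hash)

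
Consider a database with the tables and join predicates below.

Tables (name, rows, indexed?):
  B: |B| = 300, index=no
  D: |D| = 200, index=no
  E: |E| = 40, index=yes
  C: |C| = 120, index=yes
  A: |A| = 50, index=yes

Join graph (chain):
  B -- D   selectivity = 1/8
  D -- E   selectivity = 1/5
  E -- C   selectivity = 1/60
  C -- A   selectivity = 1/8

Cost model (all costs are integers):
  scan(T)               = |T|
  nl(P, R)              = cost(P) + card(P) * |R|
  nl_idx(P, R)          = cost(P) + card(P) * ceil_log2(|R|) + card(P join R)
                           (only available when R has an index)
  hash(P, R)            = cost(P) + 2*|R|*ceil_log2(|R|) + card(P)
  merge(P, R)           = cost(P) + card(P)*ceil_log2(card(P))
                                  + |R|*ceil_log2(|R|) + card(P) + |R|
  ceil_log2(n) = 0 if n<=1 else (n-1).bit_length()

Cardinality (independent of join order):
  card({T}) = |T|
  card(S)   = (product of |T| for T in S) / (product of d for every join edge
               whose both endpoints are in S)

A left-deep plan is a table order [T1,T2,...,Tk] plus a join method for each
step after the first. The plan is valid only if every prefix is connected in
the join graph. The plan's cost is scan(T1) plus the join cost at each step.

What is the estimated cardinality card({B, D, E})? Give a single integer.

60000

Tables in S: B(300), D(200), E(40)
Edges inside S: B-D(d=8), D-E(d=5)
numerator = 300 * 200 * 40 = 2400000
denominator = 8 * 5 = 40
card(S) = 2400000 / 40 = 60000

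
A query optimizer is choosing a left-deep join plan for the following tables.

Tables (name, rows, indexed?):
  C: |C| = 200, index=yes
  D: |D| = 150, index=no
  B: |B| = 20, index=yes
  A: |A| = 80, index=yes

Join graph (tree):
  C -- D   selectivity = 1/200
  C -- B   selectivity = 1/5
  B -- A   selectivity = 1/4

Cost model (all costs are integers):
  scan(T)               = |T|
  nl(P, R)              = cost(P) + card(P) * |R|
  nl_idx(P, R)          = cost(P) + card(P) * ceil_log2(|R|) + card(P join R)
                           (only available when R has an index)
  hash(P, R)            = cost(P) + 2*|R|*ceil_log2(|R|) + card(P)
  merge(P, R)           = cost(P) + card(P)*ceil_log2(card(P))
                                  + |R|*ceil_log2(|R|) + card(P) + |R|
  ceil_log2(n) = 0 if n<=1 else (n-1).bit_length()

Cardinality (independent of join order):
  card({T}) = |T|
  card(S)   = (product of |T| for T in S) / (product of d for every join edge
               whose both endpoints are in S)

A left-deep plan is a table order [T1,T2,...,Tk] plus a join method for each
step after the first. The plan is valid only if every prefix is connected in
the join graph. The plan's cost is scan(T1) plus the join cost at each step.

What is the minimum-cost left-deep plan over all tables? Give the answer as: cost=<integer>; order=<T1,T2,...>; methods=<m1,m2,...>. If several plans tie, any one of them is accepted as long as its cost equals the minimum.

Selinger DP (subsets sized 1..n):
  {C}: scan cost=200, card=200
  {D}: scan cost=150, card=150
  {B}: scan cost=20, card=20
  {A}: scan cost=80, card=80
  {CD}: card=150; try (C,nl_idx)→1500, (D,hash)→2800, (C,merge)→3300, (D,merge)→3350, (C,hash)→3500, (C,nl)→30150 …(+1); best=1500 via (C,nl_idx)
  {BC}: card=800; try (B,hash)→600, (C,nl_idx)→980, (C,merge)→1940, (B,nl_idx)→2000, (B,merge)→2120, (C,hash)→3240 …(+2); best=600 via (B,hash)
  {AB}: card=400; try (B,hash)→360, (A,nl_idx)→560, (A,merge)→780, (B,merge)→840, (B,nl_idx)→880, (A,hash)→1160 …(+2); best=360 via (B,hash)
  {BCD}: card=600; try (B,hash)→1850, (B,nl_idx)→2850, (B,merge)→2970, (D,hash)→3800, (B,nl)→4500, (D,merge)→10750 …(+1); best=1850 via (B,hash)
  {ABC}: card=16000; try (A,hash)→2520, (C,hash)→3960, (C,merge)→6160, (A,merge)→10040, (C,nl_idx)→19560, (A,nl_idx)→22200 …(+2); best=2520 via (A,hash)
  {ABCD}: card=12000; try (A,hash)→3570, (A,merge)→9090, (A,nl_idx)→18050, (D,hash)→20920, (A,nl)→49850, (D,merge)→243870 …(+1); best=3570 via (A,hash)

cost=3570; order=D,C,B,A; methods=nl_idx,hash,hash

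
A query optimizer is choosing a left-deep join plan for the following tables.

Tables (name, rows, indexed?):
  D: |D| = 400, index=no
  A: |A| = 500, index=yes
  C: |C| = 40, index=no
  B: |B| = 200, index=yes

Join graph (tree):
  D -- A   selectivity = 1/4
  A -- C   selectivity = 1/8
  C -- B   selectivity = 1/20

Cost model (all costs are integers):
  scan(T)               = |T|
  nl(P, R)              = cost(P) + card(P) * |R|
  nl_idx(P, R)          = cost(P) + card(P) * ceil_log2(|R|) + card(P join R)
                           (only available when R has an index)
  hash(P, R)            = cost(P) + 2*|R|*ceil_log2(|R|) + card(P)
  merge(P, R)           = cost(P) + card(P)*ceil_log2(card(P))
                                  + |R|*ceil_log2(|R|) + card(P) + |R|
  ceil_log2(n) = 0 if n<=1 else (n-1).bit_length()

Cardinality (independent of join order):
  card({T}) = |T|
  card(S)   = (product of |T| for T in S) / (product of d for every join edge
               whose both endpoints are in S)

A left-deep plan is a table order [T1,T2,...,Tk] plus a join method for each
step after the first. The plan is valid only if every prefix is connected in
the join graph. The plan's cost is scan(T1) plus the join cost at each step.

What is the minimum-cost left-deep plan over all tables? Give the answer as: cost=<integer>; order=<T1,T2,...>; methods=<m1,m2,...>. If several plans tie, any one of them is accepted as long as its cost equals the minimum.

cost=39380; order=A,C,B,D; methods=hash,hash,hash

Selinger DP (subsets sized 1..n):
  {D}: scan cost=400, card=400
  {A}: scan cost=500, card=500
  {C}: scan cost=40, card=40
  {B}: scan cost=200, card=200
  {AD}: card=50000; try (D,hash)→8200, (A,merge)→9400, (D,merge)→9500, (A,hash)→9800, (A,nl_idx)→54000, (A,nl)→200400 …(+1); best=8200 via (D,hash)
  {AC}: card=2500; try (C,hash)→1480, (A,nl_idx)→2900, (A,merge)→5320, (C,merge)→5780, (A,hash)→9080, (A,nl)→20040 …(+1); best=1480 via (C,hash)
  {BC}: card=400; try (B,nl_idx)→760, (C,hash)→880, (B,merge)→2120, (C,merge)→2280, (B,hash)→3280, (B,nl)→8040 …(+1); best=760 via (B,nl_idx)
  {ACD}: card=250000; try (D,hash)→11180, (D,merge)→37980, (C,hash)→58680, (C,merge)→858480, (D,nl)→1001480, (C,nl)→2008200; best=11180 via (D,hash)
  {ABC}: card=25000; try (B,hash)→7180, (A,merge)→9760, (A,hash)→10160, (A,nl_idx)→29360, (B,merge)→35780, (B,nl_idx)→46480 …(+2); best=7180 via (B,hash)
  {ABCD}: card=2500000; try (D,hash)→39380, (B,hash)→264380, (D,merge)→411180, (B,nl_idx)→4511180, (B,merge)→4762980, (D,nl)→10007180 …(+1); best=39380 via (D,hash)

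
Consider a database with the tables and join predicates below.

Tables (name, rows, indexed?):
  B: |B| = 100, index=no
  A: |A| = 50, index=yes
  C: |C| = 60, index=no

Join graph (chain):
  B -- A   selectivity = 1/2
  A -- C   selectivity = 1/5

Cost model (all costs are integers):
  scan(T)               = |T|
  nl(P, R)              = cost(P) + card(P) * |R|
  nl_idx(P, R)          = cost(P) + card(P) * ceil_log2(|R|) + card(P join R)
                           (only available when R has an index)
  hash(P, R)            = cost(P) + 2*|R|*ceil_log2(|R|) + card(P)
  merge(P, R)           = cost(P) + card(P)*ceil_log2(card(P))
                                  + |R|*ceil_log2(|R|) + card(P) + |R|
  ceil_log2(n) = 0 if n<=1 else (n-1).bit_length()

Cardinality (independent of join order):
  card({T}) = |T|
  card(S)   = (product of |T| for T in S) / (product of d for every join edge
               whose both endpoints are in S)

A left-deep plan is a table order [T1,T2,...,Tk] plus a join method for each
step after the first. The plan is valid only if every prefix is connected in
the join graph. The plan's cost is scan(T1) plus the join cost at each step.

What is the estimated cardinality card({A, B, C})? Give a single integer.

30000

Tables in S: A(50), B(100), C(60)
Edges inside S: B-A(d=2), A-C(d=5)
numerator = 50 * 100 * 60 = 300000
denominator = 2 * 5 = 10
card(S) = 300000 / 10 = 30000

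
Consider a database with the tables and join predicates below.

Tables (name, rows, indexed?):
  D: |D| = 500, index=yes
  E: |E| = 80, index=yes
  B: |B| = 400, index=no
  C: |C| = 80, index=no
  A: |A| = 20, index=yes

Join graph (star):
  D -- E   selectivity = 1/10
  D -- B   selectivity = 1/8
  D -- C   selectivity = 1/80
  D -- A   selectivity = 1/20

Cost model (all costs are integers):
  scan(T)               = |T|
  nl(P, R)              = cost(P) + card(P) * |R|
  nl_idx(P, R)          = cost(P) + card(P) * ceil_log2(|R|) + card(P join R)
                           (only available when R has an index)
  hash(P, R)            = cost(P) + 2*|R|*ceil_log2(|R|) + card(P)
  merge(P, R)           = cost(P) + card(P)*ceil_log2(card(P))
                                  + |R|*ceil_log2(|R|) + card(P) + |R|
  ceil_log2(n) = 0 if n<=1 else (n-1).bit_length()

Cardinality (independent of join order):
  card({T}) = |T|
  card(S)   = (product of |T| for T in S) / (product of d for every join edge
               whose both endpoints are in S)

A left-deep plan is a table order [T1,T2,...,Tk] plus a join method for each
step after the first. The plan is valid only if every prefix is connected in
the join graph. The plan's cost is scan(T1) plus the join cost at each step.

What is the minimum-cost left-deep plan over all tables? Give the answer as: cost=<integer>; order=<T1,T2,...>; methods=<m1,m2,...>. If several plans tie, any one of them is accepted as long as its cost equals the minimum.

cost=14820; order=C,D,A,E,B; methods=nl_idx,hash,hash,hash

Selinger DP (subsets sized 1..n):
  {D}: scan cost=500, card=500
  {E}: scan cost=80, card=80
  {B}: scan cost=400, card=400
  {C}: scan cost=80, card=80
  {A}: scan cost=20, card=20
  {DE}: card=4000; try (E,hash)→2120, (D,nl_idx)→4800, (D,merge)→5720, (E,merge)→6140, (E,nl_idx)→8000, (D,hash)→9160 …(+2); best=2120 via (E,hash)
  {BD}: card=25000; try (B,hash)→8200, (D,merge)→9400, (B,merge)→9500, (D,hash)→9800, (D,nl_idx)→29000, (D,nl)→200400 …(+1); best=8200 via (B,hash)
  {CD}: card=500; try (D,nl_idx)→1300, (C,hash)→2120, (D,merge)→5720, (C,merge)→6140, (D,hash)→9160, (D,nl)→40080 …(+1); best=1300 via (D,nl_idx)
  {AD}: card=500; try (D,nl_idx)→700, (A,hash)→1200, (A,nl_idx)→3500, (D,merge)→5140, (A,merge)→5620, (D,hash)→9040 …(+2); best=700 via (D,nl_idx)
  {BDE}: card=200000; try (B,hash)→13320, (E,hash)→34320, (B,merge)→58120, (E,nl_idx)→383200, (E,merge)→408840, (B,nl)→1602120 …(+1); best=13320 via (B,hash)
  {CDE}: card=4000; try (E,hash)→2920, (E,merge)→6940, (C,hash)→7240, (E,nl_idx)→8800, (E,nl)→41300, (C,merge)→54760 …(+1); best=2920 via (E,hash)
  {ADE}: card=4000; try (E,hash)→2320, (A,hash)→6320, (E,merge)→6340, (E,nl_idx)→8200, (A,nl_idx)→26120, (E,nl)→40700 …(+2); best=2320 via (E,hash)
  {BCD}: card=25000; try (B,hash)→9000, (B,merge)→10300, (C,hash)→34320, (B,nl)→201300, (C,merge)→408840, (C,nl)→2008200; best=9000 via (B,hash)
  {ABD}: card=25000; try (B,hash)→8400, (B,merge)→9700, (A,hash)→33400, (A,nl_idx)→158200, (B,nl)→200700, (A,merge)→408320 …(+1); best=8400 via (B,hash)
  {ACD}: card=500; try (A,hash)→2000, (C,hash)→2320, (A,nl_idx)→4300, (C,merge)→6340, (A,merge)→6420, (A,nl)→11300 …(+1); best=2000 via (A,hash)
  {BCDE}: card=200000; try (B,hash)→14120, (E,hash)→35120, (B,merge)→58920, (C,hash)→214440, (E,nl_idx)→384000, (E,merge)→409640 …(+4); best=14120 via (B,hash)
  {ABDE}: card=200000; try (B,hash)→13520, (E,hash)→34520, (B,merge)→58320, (A,hash)→213520, (E,nl_idx)→383400, (E,merge)→409040 …(+5); best=13520 via (B,hash)
  {ACDE}: card=4000; try (E,hash)→3620, (A,hash)→7120, (C,hash)→7440, (E,merge)→7640, (E,nl_idx)→9500, (A,nl_idx)→26920 …(+5); best=3620 via (E,hash)
  {ABCD}: card=25000; try (B,hash)→9700, (B,merge)→11000, (A,hash)→34200, (C,hash)→34520, (A,nl_idx)→159000, (B,nl)→202000 …(+4); best=9700 via (B,hash)
  {ABCDE}: card=200000; try (B,hash)→14820, (E,hash)→35820, (B,merge)→59620, (A,hash)→214320, (C,hash)→214640, (E,nl_idx)→384700 …(+8); best=14820 via (B,hash)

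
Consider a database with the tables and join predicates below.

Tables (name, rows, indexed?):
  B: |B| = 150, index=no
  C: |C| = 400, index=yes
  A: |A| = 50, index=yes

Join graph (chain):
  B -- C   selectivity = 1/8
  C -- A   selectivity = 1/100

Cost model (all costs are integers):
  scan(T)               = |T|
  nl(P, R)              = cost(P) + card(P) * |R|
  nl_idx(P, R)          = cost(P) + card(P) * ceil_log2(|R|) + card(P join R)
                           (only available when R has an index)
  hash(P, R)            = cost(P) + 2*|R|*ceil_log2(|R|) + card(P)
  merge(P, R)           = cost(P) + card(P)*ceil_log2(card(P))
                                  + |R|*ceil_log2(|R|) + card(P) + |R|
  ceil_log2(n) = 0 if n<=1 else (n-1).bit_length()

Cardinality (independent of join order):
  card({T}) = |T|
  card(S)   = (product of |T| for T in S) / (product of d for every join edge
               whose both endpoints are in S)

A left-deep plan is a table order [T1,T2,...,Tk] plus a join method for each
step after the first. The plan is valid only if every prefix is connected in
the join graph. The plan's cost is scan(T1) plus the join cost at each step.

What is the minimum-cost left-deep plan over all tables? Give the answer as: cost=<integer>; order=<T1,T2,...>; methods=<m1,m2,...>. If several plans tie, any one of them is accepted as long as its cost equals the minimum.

Selinger DP (subsets sized 1..n):
  {B}: scan cost=150, card=150
  {C}: scan cost=400, card=400
  {A}: scan cost=50, card=50
  {BC}: card=7500; try (B,hash)→3200, (C,merge)→5500, (B,merge)→5750, (C,hash)→7500, (C,nl_idx)→9000, (C,nl)→60150 …(+1); best=3200 via (B,hash)
  {AC}: card=200; try (C,nl_idx)→700, (A,hash)→1400, (A,nl_idx)→3000, (C,merge)→4400, (A,merge)→4750, (C,hash)→7300 …(+2); best=700 via (C,nl_idx)
  {ABC}: card=3750; try (B,hash)→3300, (B,merge)→3850, (A,hash)→11300, (B,nl)→30700, (A,nl_idx)→51950, (A,merge)→108550 …(+1); best=3300 via (B,hash)

cost=3300; order=A,C,B; methods=nl_idx,hash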